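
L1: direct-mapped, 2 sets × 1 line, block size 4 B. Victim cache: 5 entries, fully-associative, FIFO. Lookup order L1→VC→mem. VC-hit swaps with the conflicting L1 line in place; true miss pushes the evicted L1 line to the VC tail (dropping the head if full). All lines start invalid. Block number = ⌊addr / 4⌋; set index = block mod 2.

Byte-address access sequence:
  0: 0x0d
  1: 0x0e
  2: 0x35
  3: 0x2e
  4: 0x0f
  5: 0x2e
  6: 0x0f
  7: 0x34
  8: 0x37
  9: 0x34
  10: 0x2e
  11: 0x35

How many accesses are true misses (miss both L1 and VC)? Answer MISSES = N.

MISSES = 3

0: 0xd (blk 3, set 1) → MISS  vc=[]
1: 0xe (blk 3, set 1) → L1-HIT  vc=[]
2: 0x35 (blk 13, set 1) → MISS  vc=[3]
3: 0x2e (blk 11, set 1) → MISS  vc=[3, 13]
4: 0xf (blk 3, set 1) → VC-HIT  vc=[11, 13]
5: 0x2e (blk 11, set 1) → VC-HIT  vc=[3, 13]
6: 0xf (blk 3, set 1) → VC-HIT  vc=[11, 13]
7: 0x34 (blk 13, set 1) → VC-HIT  vc=[11, 3]
8: 0x37 (blk 13, set 1) → L1-HIT  vc=[11, 3]
9: 0x34 (blk 13, set 1) → L1-HIT  vc=[11, 3]
10: 0x2e (blk 11, set 1) → VC-HIT  vc=[13, 3]
11: 0x35 (blk 13, set 1) → VC-HIT  vc=[11, 3]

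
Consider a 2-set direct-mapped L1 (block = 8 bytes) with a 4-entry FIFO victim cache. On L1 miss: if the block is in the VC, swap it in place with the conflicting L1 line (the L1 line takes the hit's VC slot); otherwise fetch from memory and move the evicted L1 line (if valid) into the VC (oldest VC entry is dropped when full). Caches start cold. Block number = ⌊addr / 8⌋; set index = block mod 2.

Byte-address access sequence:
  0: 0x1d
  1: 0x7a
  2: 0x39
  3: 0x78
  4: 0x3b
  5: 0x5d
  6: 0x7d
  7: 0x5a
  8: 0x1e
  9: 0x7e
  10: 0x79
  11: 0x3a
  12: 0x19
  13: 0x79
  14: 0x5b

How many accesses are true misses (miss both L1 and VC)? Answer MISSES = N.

MISSES = 4

0: 0x1d (blk 3, set 1) → MISS  vc=[]
1: 0x7a (blk 15, set 1) → MISS  vc=[3]
2: 0x39 (blk 7, set 1) → MISS  vc=[3, 15]
3: 0x78 (blk 15, set 1) → VC-HIT  vc=[3, 7]
4: 0x3b (blk 7, set 1) → VC-HIT  vc=[3, 15]
5: 0x5d (blk 11, set 1) → MISS  vc=[3, 15, 7]
6: 0x7d (blk 15, set 1) → VC-HIT  vc=[3, 11, 7]
7: 0x5a (blk 11, set 1) → VC-HIT  vc=[3, 15, 7]
8: 0x1e (blk 3, set 1) → VC-HIT  vc=[11, 15, 7]
9: 0x7e (blk 15, set 1) → VC-HIT  vc=[11, 3, 7]
10: 0x79 (blk 15, set 1) → L1-HIT  vc=[11, 3, 7]
11: 0x3a (blk 7, set 1) → VC-HIT  vc=[11, 3, 15]
12: 0x19 (blk 3, set 1) → VC-HIT  vc=[11, 7, 15]
13: 0x79 (blk 15, set 1) → VC-HIT  vc=[11, 7, 3]
14: 0x5b (blk 11, set 1) → VC-HIT  vc=[15, 7, 3]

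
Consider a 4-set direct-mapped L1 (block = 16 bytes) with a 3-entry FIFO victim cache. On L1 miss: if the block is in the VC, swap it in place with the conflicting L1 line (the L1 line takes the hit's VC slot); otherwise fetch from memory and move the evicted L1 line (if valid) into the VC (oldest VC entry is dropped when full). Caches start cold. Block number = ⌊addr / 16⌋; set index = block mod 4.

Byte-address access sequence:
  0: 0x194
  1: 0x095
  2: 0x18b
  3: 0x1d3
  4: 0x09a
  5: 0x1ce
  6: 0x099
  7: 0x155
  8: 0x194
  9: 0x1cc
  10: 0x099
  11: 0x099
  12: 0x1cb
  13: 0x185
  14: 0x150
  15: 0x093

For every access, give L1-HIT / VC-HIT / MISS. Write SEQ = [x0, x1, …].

#0 0x194→b25/s1 MISS; vc=[]
#1 0x95→b9/s1 MISS; vc=[25]
#2 0x18b→b24/s0 MISS; vc=[25]
#3 0x1d3→b29/s1 MISS; vc=[25,9]
#4 0x9a→b9/s1 VC-HIT; vc=[25,29]
#5 0x1ce→b28/s0 MISS; vc=[25,29,24]
#6 0x99→b9/s1 L1-HIT; vc=[25,29,24]
#7 0x155→b21/s1 MISS; vc=[29,24,9]
#8 0x194→b25/s1 MISS; vc=[24,9,21]
#9 0x1cc→b28/s0 L1-HIT; vc=[24,9,21]
#10 0x99→b9/s1 VC-HIT; vc=[24,25,21]
#11 0x99→b9/s1 L1-HIT; vc=[24,25,21]
#12 0x1cb→b28/s0 L1-HIT; vc=[24,25,21]
#13 0x185→b24/s0 VC-HIT; vc=[28,25,21]
#14 0x150→b21/s1 VC-HIT; vc=[28,25,9]
#15 0x93→b9/s1 VC-HIT; vc=[28,25,21]

SEQ = [MISS, MISS, MISS, MISS, VC-HIT, MISS, L1-HIT, MISS, MISS, L1-HIT, VC-HIT, L1-HIT, L1-HIT, VC-HIT, VC-HIT, VC-HIT]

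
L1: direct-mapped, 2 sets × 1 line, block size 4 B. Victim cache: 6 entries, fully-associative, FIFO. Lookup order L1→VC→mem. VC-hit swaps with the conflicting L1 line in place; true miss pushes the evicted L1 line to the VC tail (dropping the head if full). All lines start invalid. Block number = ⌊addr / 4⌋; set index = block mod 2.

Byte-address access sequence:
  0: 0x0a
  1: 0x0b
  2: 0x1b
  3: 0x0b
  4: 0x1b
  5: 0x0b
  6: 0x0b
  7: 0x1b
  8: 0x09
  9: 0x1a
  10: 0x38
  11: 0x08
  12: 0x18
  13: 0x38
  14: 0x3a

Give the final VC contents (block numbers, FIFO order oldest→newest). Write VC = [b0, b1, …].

  [0] addr=0xa blk=2 s=0: MISS | VC []
  [1] addr=0xb blk=2 s=0: L1-HIT | VC []
  [2] addr=0x1b blk=6 s=0: MISS | VC [2]
  [3] addr=0xb blk=2 s=0: VC-HIT | VC [6]
  [4] addr=0x1b blk=6 s=0: VC-HIT | VC [2]
  [5] addr=0xb blk=2 s=0: VC-HIT | VC [6]
  [6] addr=0xb blk=2 s=0: L1-HIT | VC [6]
  [7] addr=0x1b blk=6 s=0: VC-HIT | VC [2]
  [8] addr=0x9 blk=2 s=0: VC-HIT | VC [6]
  [9] addr=0x1a blk=6 s=0: VC-HIT | VC [2]
  [10] addr=0x38 blk=14 s=0: MISS | VC [2, 6]
  [11] addr=0x8 blk=2 s=0: VC-HIT | VC [14, 6]
  [12] addr=0x18 blk=6 s=0: VC-HIT | VC [14, 2]
  [13] addr=0x38 blk=14 s=0: VC-HIT | VC [6, 2]
  [14] addr=0x3a blk=14 s=0: L1-HIT | VC [6, 2]

VC = [6, 2]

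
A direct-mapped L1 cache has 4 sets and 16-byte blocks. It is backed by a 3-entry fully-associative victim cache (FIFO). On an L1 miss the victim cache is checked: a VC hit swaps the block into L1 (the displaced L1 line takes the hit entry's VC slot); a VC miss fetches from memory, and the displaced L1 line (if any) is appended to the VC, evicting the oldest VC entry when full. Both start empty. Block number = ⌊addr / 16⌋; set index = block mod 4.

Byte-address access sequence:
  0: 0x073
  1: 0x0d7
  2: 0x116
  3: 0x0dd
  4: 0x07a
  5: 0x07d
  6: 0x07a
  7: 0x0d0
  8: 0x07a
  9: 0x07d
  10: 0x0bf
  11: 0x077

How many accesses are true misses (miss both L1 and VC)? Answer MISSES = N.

#0 0x73→b7/s3 MISS; vc=[]
#1 0xd7→b13/s1 MISS; vc=[]
#2 0x116→b17/s1 MISS; vc=[13]
#3 0xdd→b13/s1 VC-HIT; vc=[17]
#4 0x7a→b7/s3 L1-HIT; vc=[17]
#5 0x7d→b7/s3 L1-HIT; vc=[17]
#6 0x7a→b7/s3 L1-HIT; vc=[17]
#7 0xd0→b13/s1 L1-HIT; vc=[17]
#8 0x7a→b7/s3 L1-HIT; vc=[17]
#9 0x7d→b7/s3 L1-HIT; vc=[17]
#10 0xbf→b11/s3 MISS; vc=[17,7]
#11 0x77→b7/s3 VC-HIT; vc=[17,11]

MISSES = 4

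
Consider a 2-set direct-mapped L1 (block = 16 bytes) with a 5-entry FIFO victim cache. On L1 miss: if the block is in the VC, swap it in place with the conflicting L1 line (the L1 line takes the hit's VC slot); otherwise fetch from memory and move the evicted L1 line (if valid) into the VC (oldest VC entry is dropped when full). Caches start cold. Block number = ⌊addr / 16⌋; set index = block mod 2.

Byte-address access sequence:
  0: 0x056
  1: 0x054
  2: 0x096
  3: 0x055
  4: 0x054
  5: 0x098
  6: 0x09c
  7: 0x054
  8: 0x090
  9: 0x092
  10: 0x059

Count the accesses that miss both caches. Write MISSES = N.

MISSES = 2

  [0] addr=0x56 blk=5 s=1: MISS | VC []
  [1] addr=0x54 blk=5 s=1: L1-HIT | VC []
  [2] addr=0x96 blk=9 s=1: MISS | VC [5]
  [3] addr=0x55 blk=5 s=1: VC-HIT | VC [9]
  [4] addr=0x54 blk=5 s=1: L1-HIT | VC [9]
  [5] addr=0x98 blk=9 s=1: VC-HIT | VC [5]
  [6] addr=0x9c blk=9 s=1: L1-HIT | VC [5]
  [7] addr=0x54 blk=5 s=1: VC-HIT | VC [9]
  [8] addr=0x90 blk=9 s=1: VC-HIT | VC [5]
  [9] addr=0x92 blk=9 s=1: L1-HIT | VC [5]
  [10] addr=0x59 blk=5 s=1: VC-HIT | VC [9]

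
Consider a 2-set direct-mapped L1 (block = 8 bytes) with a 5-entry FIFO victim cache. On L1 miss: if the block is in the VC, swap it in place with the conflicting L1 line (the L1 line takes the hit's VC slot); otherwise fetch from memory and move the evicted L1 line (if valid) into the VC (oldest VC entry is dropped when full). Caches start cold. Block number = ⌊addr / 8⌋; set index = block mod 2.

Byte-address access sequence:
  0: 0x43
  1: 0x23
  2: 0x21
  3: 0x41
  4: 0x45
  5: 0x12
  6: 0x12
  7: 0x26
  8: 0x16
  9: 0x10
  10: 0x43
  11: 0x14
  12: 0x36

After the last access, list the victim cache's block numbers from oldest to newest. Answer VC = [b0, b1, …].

VC = [4, 8, 2]

0: 0x43 (blk 8, set 0) → MISS  vc=[]
1: 0x23 (blk 4, set 0) → MISS  vc=[8]
2: 0x21 (blk 4, set 0) → L1-HIT  vc=[8]
3: 0x41 (blk 8, set 0) → VC-HIT  vc=[4]
4: 0x45 (blk 8, set 0) → L1-HIT  vc=[4]
5: 0x12 (blk 2, set 0) → MISS  vc=[4, 8]
6: 0x12 (blk 2, set 0) → L1-HIT  vc=[4, 8]
7: 0x26 (blk 4, set 0) → VC-HIT  vc=[2, 8]
8: 0x16 (blk 2, set 0) → VC-HIT  vc=[4, 8]
9: 0x10 (blk 2, set 0) → L1-HIT  vc=[4, 8]
10: 0x43 (blk 8, set 0) → VC-HIT  vc=[4, 2]
11: 0x14 (blk 2, set 0) → VC-HIT  vc=[4, 8]
12: 0x36 (blk 6, set 0) → MISS  vc=[4, 8, 2]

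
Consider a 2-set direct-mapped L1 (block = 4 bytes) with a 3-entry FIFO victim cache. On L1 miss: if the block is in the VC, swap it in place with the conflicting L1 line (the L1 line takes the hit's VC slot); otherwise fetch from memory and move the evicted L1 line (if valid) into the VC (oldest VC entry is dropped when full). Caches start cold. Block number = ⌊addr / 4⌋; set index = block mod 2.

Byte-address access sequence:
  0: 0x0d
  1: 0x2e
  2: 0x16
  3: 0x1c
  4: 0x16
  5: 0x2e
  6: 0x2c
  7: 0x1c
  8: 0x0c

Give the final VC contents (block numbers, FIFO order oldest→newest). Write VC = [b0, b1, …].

  [0] addr=0xd blk=3 s=1: MISS | VC []
  [1] addr=0x2e blk=11 s=1: MISS | VC [3]
  [2] addr=0x16 blk=5 s=1: MISS | VC [3, 11]
  [3] addr=0x1c blk=7 s=1: MISS | VC [3, 11, 5]
  [4] addr=0x16 blk=5 s=1: VC-HIT | VC [3, 11, 7]
  [5] addr=0x2e blk=11 s=1: VC-HIT | VC [3, 5, 7]
  [6] addr=0x2c blk=11 s=1: L1-HIT | VC [3, 5, 7]
  [7] addr=0x1c blk=7 s=1: VC-HIT | VC [3, 5, 11]
  [8] addr=0xc blk=3 s=1: VC-HIT | VC [7, 5, 11]

VC = [7, 5, 11]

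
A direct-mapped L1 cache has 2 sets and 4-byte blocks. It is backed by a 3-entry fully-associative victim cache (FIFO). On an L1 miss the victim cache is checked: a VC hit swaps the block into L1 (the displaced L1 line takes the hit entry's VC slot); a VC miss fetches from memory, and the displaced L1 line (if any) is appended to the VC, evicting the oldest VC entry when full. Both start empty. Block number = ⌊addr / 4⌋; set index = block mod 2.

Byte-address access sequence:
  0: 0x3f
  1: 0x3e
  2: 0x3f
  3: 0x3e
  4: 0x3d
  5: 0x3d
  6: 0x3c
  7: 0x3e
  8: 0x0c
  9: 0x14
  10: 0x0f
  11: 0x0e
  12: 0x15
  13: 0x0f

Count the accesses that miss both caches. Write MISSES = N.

MISSES = 3

0: 0x3f (blk 15, set 1) → MISS  vc=[]
1: 0x3e (blk 15, set 1) → L1-HIT  vc=[]
2: 0x3f (blk 15, set 1) → L1-HIT  vc=[]
3: 0x3e (blk 15, set 1) → L1-HIT  vc=[]
4: 0x3d (blk 15, set 1) → L1-HIT  vc=[]
5: 0x3d (blk 15, set 1) → L1-HIT  vc=[]
6: 0x3c (blk 15, set 1) → L1-HIT  vc=[]
7: 0x3e (blk 15, set 1) → L1-HIT  vc=[]
8: 0xc (blk 3, set 1) → MISS  vc=[15]
9: 0x14 (blk 5, set 1) → MISS  vc=[15, 3]
10: 0xf (blk 3, set 1) → VC-HIT  vc=[15, 5]
11: 0xe (blk 3, set 1) → L1-HIT  vc=[15, 5]
12: 0x15 (blk 5, set 1) → VC-HIT  vc=[15, 3]
13: 0xf (blk 3, set 1) → VC-HIT  vc=[15, 5]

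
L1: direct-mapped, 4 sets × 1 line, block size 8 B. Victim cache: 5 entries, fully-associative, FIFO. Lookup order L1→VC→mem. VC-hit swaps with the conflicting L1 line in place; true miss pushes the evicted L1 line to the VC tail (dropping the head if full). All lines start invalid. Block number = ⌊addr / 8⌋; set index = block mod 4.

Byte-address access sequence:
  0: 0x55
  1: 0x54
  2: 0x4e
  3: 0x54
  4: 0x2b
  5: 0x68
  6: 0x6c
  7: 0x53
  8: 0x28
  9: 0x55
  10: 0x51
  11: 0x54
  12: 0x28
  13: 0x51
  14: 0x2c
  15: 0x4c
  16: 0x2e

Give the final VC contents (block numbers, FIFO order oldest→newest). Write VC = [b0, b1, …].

VC = [9, 13]

#0 0x55→b10/s2 MISS; vc=[]
#1 0x54→b10/s2 L1-HIT; vc=[]
#2 0x4e→b9/s1 MISS; vc=[]
#3 0x54→b10/s2 L1-HIT; vc=[]
#4 0x2b→b5/s1 MISS; vc=[9]
#5 0x68→b13/s1 MISS; vc=[9,5]
#6 0x6c→b13/s1 L1-HIT; vc=[9,5]
#7 0x53→b10/s2 L1-HIT; vc=[9,5]
#8 0x28→b5/s1 VC-HIT; vc=[9,13]
#9 0x55→b10/s2 L1-HIT; vc=[9,13]
#10 0x51→b10/s2 L1-HIT; vc=[9,13]
#11 0x54→b10/s2 L1-HIT; vc=[9,13]
#12 0x28→b5/s1 L1-HIT; vc=[9,13]
#13 0x51→b10/s2 L1-HIT; vc=[9,13]
#14 0x2c→b5/s1 L1-HIT; vc=[9,13]
#15 0x4c→b9/s1 VC-HIT; vc=[5,13]
#16 0x2e→b5/s1 VC-HIT; vc=[9,13]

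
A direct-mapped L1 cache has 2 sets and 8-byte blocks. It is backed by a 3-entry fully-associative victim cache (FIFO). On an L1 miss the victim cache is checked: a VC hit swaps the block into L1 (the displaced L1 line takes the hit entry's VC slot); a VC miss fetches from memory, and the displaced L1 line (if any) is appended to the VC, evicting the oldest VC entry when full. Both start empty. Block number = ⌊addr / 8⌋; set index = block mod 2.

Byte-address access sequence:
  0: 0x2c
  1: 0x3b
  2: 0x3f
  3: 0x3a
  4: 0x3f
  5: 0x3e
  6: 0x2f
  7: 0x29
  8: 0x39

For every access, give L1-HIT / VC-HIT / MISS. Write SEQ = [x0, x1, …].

SEQ = [MISS, MISS, L1-HIT, L1-HIT, L1-HIT, L1-HIT, VC-HIT, L1-HIT, VC-HIT]

  [0] addr=0x2c blk=5 s=1: MISS | VC []
  [1] addr=0x3b blk=7 s=1: MISS | VC [5]
  [2] addr=0x3f blk=7 s=1: L1-HIT | VC [5]
  [3] addr=0x3a blk=7 s=1: L1-HIT | VC [5]
  [4] addr=0x3f blk=7 s=1: L1-HIT | VC [5]
  [5] addr=0x3e blk=7 s=1: L1-HIT | VC [5]
  [6] addr=0x2f blk=5 s=1: VC-HIT | VC [7]
  [7] addr=0x29 blk=5 s=1: L1-HIT | VC [7]
  [8] addr=0x39 blk=7 s=1: VC-HIT | VC [5]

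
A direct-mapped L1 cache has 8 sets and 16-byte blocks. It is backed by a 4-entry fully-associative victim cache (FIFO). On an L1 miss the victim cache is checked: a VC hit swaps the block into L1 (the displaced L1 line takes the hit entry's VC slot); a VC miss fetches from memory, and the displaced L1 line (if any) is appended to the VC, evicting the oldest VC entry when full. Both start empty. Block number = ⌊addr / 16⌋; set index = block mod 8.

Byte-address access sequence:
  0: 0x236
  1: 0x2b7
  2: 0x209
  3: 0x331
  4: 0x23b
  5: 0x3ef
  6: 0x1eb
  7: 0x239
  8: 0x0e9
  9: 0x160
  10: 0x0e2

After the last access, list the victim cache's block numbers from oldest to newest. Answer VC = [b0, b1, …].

VC = [43, 62, 30, 22]

  [0] addr=0x236 blk=35 s=3: MISS | VC []
  [1] addr=0x2b7 blk=43 s=3: MISS | VC [35]
  [2] addr=0x209 blk=32 s=0: MISS | VC [35]
  [3] addr=0x331 blk=51 s=3: MISS | VC [35, 43]
  [4] addr=0x23b blk=35 s=3: VC-HIT | VC [51, 43]
  [5] addr=0x3ef blk=62 s=6: MISS | VC [51, 43]
  [6] addr=0x1eb blk=30 s=6: MISS | VC [51, 43, 62]
  [7] addr=0x239 blk=35 s=3: L1-HIT | VC [51, 43, 62]
  [8] addr=0xe9 blk=14 s=6: MISS | VC [51, 43, 62, 30]
  [9] addr=0x160 blk=22 s=6: MISS | VC [43, 62, 30, 14]
  [10] addr=0xe2 blk=14 s=6: VC-HIT | VC [43, 62, 30, 22]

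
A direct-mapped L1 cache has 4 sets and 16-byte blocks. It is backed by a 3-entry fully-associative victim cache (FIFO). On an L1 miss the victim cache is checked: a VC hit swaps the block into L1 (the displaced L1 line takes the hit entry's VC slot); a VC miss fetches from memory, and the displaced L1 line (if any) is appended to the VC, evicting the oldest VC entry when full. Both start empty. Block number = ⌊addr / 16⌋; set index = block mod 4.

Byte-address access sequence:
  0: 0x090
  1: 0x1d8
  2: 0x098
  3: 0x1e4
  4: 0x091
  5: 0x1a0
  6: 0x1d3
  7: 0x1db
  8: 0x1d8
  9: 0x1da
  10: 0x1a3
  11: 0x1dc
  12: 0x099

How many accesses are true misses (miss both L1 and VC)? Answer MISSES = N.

MISSES = 4

#0 0x90→b9/s1 MISS; vc=[]
#1 0x1d8→b29/s1 MISS; vc=[9]
#2 0x98→b9/s1 VC-HIT; vc=[29]
#3 0x1e4→b30/s2 MISS; vc=[29]
#4 0x91→b9/s1 L1-HIT; vc=[29]
#5 0x1a0→b26/s2 MISS; vc=[29,30]
#6 0x1d3→b29/s1 VC-HIT; vc=[9,30]
#7 0x1db→b29/s1 L1-HIT; vc=[9,30]
#8 0x1d8→b29/s1 L1-HIT; vc=[9,30]
#9 0x1da→b29/s1 L1-HIT; vc=[9,30]
#10 0x1a3→b26/s2 L1-HIT; vc=[9,30]
#11 0x1dc→b29/s1 L1-HIT; vc=[9,30]
#12 0x99→b9/s1 VC-HIT; vc=[29,30]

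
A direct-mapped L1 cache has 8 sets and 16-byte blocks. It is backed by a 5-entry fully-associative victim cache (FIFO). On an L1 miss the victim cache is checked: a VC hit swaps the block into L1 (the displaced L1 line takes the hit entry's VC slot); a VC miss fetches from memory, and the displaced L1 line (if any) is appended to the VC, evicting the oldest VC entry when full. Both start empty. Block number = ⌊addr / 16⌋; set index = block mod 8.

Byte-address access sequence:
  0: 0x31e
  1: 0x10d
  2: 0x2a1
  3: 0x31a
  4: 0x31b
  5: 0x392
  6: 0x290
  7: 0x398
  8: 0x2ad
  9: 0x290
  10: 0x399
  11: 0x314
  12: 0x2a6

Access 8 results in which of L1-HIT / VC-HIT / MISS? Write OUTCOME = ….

#0 0x31e→b49/s1 MISS; vc=[]
#1 0x10d→b16/s0 MISS; vc=[]
#2 0x2a1→b42/s2 MISS; vc=[]
#3 0x31a→b49/s1 L1-HIT; vc=[]
#4 0x31b→b49/s1 L1-HIT; vc=[]
#5 0x392→b57/s1 MISS; vc=[49]
#6 0x290→b41/s1 MISS; vc=[49,57]
#7 0x398→b57/s1 VC-HIT; vc=[49,41]
#8 0x2ad→b42/s2 L1-HIT; vc=[49,41]
#9 0x290→b41/s1 VC-HIT; vc=[49,57]
#10 0x399→b57/s1 VC-HIT; vc=[49,41]
#11 0x314→b49/s1 VC-HIT; vc=[57,41]
#12 0x2a6→b42/s2 L1-HIT; vc=[57,41]

OUTCOME = L1-HIT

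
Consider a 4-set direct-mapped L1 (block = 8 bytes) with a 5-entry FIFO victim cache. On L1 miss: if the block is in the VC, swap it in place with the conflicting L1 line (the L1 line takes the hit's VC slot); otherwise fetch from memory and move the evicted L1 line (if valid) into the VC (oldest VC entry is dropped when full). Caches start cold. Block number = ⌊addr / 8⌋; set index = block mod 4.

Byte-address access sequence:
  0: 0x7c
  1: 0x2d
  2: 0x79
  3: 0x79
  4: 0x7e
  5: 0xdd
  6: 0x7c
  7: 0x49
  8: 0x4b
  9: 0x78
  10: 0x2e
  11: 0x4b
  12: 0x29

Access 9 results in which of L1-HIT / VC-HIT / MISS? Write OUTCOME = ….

  [0] addr=0x7c blk=15 s=3: MISS | VC []
  [1] addr=0x2d blk=5 s=1: MISS | VC []
  [2] addr=0x79 blk=15 s=3: L1-HIT | VC []
  [3] addr=0x79 blk=15 s=3: L1-HIT | VC []
  [4] addr=0x7e blk=15 s=3: L1-HIT | VC []
  [5] addr=0xdd blk=27 s=3: MISS | VC [15]
  [6] addr=0x7c blk=15 s=3: VC-HIT | VC [27]
  [7] addr=0x49 blk=9 s=1: MISS | VC [27, 5]
  [8] addr=0x4b blk=9 s=1: L1-HIT | VC [27, 5]
  [9] addr=0x78 blk=15 s=3: L1-HIT | VC [27, 5]
  [10] addr=0x2e blk=5 s=1: VC-HIT | VC [27, 9]
  [11] addr=0x4b blk=9 s=1: VC-HIT | VC [27, 5]
  [12] addr=0x29 blk=5 s=1: VC-HIT | VC [27, 9]

OUTCOME = L1-HIT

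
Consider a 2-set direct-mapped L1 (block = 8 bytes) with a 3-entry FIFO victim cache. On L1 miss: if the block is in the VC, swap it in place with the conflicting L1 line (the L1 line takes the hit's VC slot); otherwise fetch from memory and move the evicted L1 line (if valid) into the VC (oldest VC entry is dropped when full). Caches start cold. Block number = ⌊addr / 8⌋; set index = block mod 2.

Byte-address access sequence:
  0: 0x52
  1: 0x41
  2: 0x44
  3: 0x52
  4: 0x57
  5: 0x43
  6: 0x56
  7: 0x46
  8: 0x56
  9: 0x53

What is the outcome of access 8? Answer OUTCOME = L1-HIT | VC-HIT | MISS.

0: 0x52 (blk 10, set 0) → MISS  vc=[]
1: 0x41 (blk 8, set 0) → MISS  vc=[10]
2: 0x44 (blk 8, set 0) → L1-HIT  vc=[10]
3: 0x52 (blk 10, set 0) → VC-HIT  vc=[8]
4: 0x57 (blk 10, set 0) → L1-HIT  vc=[8]
5: 0x43 (blk 8, set 0) → VC-HIT  vc=[10]
6: 0x56 (blk 10, set 0) → VC-HIT  vc=[8]
7: 0x46 (blk 8, set 0) → VC-HIT  vc=[10]
8: 0x56 (blk 10, set 0) → VC-HIT  vc=[8]
9: 0x53 (blk 10, set 0) → L1-HIT  vc=[8]

OUTCOME = VC-HIT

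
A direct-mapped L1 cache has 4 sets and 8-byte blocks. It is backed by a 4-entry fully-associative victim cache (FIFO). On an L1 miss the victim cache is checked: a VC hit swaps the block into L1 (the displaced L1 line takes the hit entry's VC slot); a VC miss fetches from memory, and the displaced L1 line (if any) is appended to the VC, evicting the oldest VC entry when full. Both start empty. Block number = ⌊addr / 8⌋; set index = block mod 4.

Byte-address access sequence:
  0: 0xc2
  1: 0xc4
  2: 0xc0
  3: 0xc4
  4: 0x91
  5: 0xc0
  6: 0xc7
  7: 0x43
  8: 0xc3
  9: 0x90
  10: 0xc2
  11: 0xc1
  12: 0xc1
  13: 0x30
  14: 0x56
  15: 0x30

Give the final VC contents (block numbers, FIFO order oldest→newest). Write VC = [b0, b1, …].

  [0] addr=0xc2 blk=24 s=0: MISS | VC []
  [1] addr=0xc4 blk=24 s=0: L1-HIT | VC []
  [2] addr=0xc0 blk=24 s=0: L1-HIT | VC []
  [3] addr=0xc4 blk=24 s=0: L1-HIT | VC []
  [4] addr=0x91 blk=18 s=2: MISS | VC []
  [5] addr=0xc0 blk=24 s=0: L1-HIT | VC []
  [6] addr=0xc7 blk=24 s=0: L1-HIT | VC []
  [7] addr=0x43 blk=8 s=0: MISS | VC [24]
  [8] addr=0xc3 blk=24 s=0: VC-HIT | VC [8]
  [9] addr=0x90 blk=18 s=2: L1-HIT | VC [8]
  [10] addr=0xc2 blk=24 s=0: L1-HIT | VC [8]
  [11] addr=0xc1 blk=24 s=0: L1-HIT | VC [8]
  [12] addr=0xc1 blk=24 s=0: L1-HIT | VC [8]
  [13] addr=0x30 blk=6 s=2: MISS | VC [8, 18]
  [14] addr=0x56 blk=10 s=2: MISS | VC [8, 18, 6]
  [15] addr=0x30 blk=6 s=2: VC-HIT | VC [8, 18, 10]

VC = [8, 18, 10]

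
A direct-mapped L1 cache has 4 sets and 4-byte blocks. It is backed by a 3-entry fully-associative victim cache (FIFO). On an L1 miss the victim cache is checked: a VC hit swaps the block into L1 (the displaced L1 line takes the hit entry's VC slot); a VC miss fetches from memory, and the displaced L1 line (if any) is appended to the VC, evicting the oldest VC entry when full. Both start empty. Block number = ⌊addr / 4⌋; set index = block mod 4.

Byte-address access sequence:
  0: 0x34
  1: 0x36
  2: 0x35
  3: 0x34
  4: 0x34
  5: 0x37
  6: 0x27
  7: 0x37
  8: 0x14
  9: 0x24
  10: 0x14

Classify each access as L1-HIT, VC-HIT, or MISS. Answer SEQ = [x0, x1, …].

  [0] addr=0x34 blk=13 s=1: MISS | VC []
  [1] addr=0x36 blk=13 s=1: L1-HIT | VC []
  [2] addr=0x35 blk=13 s=1: L1-HIT | VC []
  [3] addr=0x34 blk=13 s=1: L1-HIT | VC []
  [4] addr=0x34 blk=13 s=1: L1-HIT | VC []
  [5] addr=0x37 blk=13 s=1: L1-HIT | VC []
  [6] addr=0x27 blk=9 s=1: MISS | VC [13]
  [7] addr=0x37 blk=13 s=1: VC-HIT | VC [9]
  [8] addr=0x14 blk=5 s=1: MISS | VC [9, 13]
  [9] addr=0x24 blk=9 s=1: VC-HIT | VC [5, 13]
  [10] addr=0x14 blk=5 s=1: VC-HIT | VC [9, 13]

SEQ = [MISS, L1-HIT, L1-HIT, L1-HIT, L1-HIT, L1-HIT, MISS, VC-HIT, MISS, VC-HIT, VC-HIT]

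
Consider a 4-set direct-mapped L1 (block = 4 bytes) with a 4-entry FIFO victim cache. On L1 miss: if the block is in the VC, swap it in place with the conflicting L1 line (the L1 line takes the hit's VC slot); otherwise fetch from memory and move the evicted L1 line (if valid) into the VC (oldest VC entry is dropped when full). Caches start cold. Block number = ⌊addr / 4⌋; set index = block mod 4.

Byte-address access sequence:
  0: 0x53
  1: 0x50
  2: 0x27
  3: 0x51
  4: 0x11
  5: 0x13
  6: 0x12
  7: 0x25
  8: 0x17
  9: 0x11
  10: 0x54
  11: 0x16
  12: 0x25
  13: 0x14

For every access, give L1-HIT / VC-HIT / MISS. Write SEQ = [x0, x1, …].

SEQ = [MISS, L1-HIT, MISS, L1-HIT, MISS, L1-HIT, L1-HIT, L1-HIT, MISS, L1-HIT, MISS, VC-HIT, VC-HIT, VC-HIT]

  [0] addr=0x53 blk=20 s=0: MISS | VC []
  [1] addr=0x50 blk=20 s=0: L1-HIT | VC []
  [2] addr=0x27 blk=9 s=1: MISS | VC []
  [3] addr=0x51 blk=20 s=0: L1-HIT | VC []
  [4] addr=0x11 blk=4 s=0: MISS | VC [20]
  [5] addr=0x13 blk=4 s=0: L1-HIT | VC [20]
  [6] addr=0x12 blk=4 s=0: L1-HIT | VC [20]
  [7] addr=0x25 blk=9 s=1: L1-HIT | VC [20]
  [8] addr=0x17 blk=5 s=1: MISS | VC [20, 9]
  [9] addr=0x11 blk=4 s=0: L1-HIT | VC [20, 9]
  [10] addr=0x54 blk=21 s=1: MISS | VC [20, 9, 5]
  [11] addr=0x16 blk=5 s=1: VC-HIT | VC [20, 9, 21]
  [12] addr=0x25 blk=9 s=1: VC-HIT | VC [20, 5, 21]
  [13] addr=0x14 blk=5 s=1: VC-HIT | VC [20, 9, 21]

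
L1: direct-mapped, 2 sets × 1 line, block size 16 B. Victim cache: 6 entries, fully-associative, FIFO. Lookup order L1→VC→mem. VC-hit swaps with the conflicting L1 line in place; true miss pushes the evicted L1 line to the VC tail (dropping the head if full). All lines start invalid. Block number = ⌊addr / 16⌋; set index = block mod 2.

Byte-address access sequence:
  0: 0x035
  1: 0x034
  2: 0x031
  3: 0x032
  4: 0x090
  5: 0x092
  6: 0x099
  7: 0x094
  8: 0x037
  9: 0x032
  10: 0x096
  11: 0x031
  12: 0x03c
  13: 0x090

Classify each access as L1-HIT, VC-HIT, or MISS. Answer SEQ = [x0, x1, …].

  [0] addr=0x35 blk=3 s=1: MISS | VC []
  [1] addr=0x34 blk=3 s=1: L1-HIT | VC []
  [2] addr=0x31 blk=3 s=1: L1-HIT | VC []
  [3] addr=0x32 blk=3 s=1: L1-HIT | VC []
  [4] addr=0x90 blk=9 s=1: MISS | VC [3]
  [5] addr=0x92 blk=9 s=1: L1-HIT | VC [3]
  [6] addr=0x99 blk=9 s=1: L1-HIT | VC [3]
  [7] addr=0x94 blk=9 s=1: L1-HIT | VC [3]
  [8] addr=0x37 blk=3 s=1: VC-HIT | VC [9]
  [9] addr=0x32 blk=3 s=1: L1-HIT | VC [9]
  [10] addr=0x96 blk=9 s=1: VC-HIT | VC [3]
  [11] addr=0x31 blk=3 s=1: VC-HIT | VC [9]
  [12] addr=0x3c blk=3 s=1: L1-HIT | VC [9]
  [13] addr=0x90 blk=9 s=1: VC-HIT | VC [3]

SEQ = [MISS, L1-HIT, L1-HIT, L1-HIT, MISS, L1-HIT, L1-HIT, L1-HIT, VC-HIT, L1-HIT, VC-HIT, VC-HIT, L1-HIT, VC-HIT]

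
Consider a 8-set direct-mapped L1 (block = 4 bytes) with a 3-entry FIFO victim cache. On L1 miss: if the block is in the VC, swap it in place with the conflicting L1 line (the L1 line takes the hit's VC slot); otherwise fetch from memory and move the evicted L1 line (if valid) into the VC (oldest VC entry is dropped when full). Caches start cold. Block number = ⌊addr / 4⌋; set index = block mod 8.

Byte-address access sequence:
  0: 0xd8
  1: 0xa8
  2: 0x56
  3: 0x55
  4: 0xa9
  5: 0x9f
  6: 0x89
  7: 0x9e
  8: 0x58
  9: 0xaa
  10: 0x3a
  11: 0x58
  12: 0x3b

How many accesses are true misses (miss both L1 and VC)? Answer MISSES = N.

  [0] addr=0xd8 blk=54 s=6: MISS | VC []
  [1] addr=0xa8 blk=42 s=2: MISS | VC []
  [2] addr=0x56 blk=21 s=5: MISS | VC []
  [3] addr=0x55 blk=21 s=5: L1-HIT | VC []
  [4] addr=0xa9 blk=42 s=2: L1-HIT | VC []
  [5] addr=0x9f blk=39 s=7: MISS | VC []
  [6] addr=0x89 blk=34 s=2: MISS | VC [42]
  [7] addr=0x9e blk=39 s=7: L1-HIT | VC [42]
  [8] addr=0x58 blk=22 s=6: MISS | VC [42, 54]
  [9] addr=0xaa blk=42 s=2: VC-HIT | VC [34, 54]
  [10] addr=0x3a blk=14 s=6: MISS | VC [34, 54, 22]
  [11] addr=0x58 blk=22 s=6: VC-HIT | VC [34, 54, 14]
  [12] addr=0x3b blk=14 s=6: VC-HIT | VC [34, 54, 22]

MISSES = 7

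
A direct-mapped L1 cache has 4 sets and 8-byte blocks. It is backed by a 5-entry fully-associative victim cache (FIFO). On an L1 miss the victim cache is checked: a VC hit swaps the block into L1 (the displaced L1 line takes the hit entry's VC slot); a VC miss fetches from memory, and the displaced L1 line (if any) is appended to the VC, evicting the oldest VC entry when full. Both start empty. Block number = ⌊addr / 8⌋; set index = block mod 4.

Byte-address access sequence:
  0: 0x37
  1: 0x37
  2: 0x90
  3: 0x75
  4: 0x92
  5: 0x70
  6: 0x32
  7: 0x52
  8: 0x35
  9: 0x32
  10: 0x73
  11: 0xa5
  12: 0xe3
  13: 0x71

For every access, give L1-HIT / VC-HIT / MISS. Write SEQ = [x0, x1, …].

SEQ = [MISS, L1-HIT, MISS, MISS, VC-HIT, VC-HIT, VC-HIT, MISS, VC-HIT, L1-HIT, VC-HIT, MISS, MISS, L1-HIT]

#0 0x37→b6/s2 MISS; vc=[]
#1 0x37→b6/s2 L1-HIT; vc=[]
#2 0x90→b18/s2 MISS; vc=[6]
#3 0x75→b14/s2 MISS; vc=[6,18]
#4 0x92→b18/s2 VC-HIT; vc=[6,14]
#5 0x70→b14/s2 VC-HIT; vc=[6,18]
#6 0x32→b6/s2 VC-HIT; vc=[14,18]
#7 0x52→b10/s2 MISS; vc=[14,18,6]
#8 0x35→b6/s2 VC-HIT; vc=[14,18,10]
#9 0x32→b6/s2 L1-HIT; vc=[14,18,10]
#10 0x73→b14/s2 VC-HIT; vc=[6,18,10]
#11 0xa5→b20/s0 MISS; vc=[6,18,10]
#12 0xe3→b28/s0 MISS; vc=[6,18,10,20]
#13 0x71→b14/s2 L1-HIT; vc=[6,18,10,20]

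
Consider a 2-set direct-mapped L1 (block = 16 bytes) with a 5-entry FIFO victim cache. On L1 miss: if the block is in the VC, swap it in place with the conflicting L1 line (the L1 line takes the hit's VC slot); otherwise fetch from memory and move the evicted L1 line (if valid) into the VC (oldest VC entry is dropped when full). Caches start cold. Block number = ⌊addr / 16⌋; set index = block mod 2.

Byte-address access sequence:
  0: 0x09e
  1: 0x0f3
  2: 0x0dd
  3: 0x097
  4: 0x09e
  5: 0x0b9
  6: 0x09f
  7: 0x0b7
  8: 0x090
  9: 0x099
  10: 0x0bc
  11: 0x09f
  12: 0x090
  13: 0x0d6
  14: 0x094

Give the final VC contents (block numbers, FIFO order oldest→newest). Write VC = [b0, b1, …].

0: 0x9e (blk 9, set 1) → MISS  vc=[]
1: 0xf3 (blk 15, set 1) → MISS  vc=[9]
2: 0xdd (blk 13, set 1) → MISS  vc=[9, 15]
3: 0x97 (blk 9, set 1) → VC-HIT  vc=[13, 15]
4: 0x9e (blk 9, set 1) → L1-HIT  vc=[13, 15]
5: 0xb9 (blk 11, set 1) → MISS  vc=[13, 15, 9]
6: 0x9f (blk 9, set 1) → VC-HIT  vc=[13, 15, 11]
7: 0xb7 (blk 11, set 1) → VC-HIT  vc=[13, 15, 9]
8: 0x90 (blk 9, set 1) → VC-HIT  vc=[13, 15, 11]
9: 0x99 (blk 9, set 1) → L1-HIT  vc=[13, 15, 11]
10: 0xbc (blk 11, set 1) → VC-HIT  vc=[13, 15, 9]
11: 0x9f (blk 9, set 1) → VC-HIT  vc=[13, 15, 11]
12: 0x90 (blk 9, set 1) → L1-HIT  vc=[13, 15, 11]
13: 0xd6 (blk 13, set 1) → VC-HIT  vc=[9, 15, 11]
14: 0x94 (blk 9, set 1) → VC-HIT  vc=[13, 15, 11]

VC = [13, 15, 11]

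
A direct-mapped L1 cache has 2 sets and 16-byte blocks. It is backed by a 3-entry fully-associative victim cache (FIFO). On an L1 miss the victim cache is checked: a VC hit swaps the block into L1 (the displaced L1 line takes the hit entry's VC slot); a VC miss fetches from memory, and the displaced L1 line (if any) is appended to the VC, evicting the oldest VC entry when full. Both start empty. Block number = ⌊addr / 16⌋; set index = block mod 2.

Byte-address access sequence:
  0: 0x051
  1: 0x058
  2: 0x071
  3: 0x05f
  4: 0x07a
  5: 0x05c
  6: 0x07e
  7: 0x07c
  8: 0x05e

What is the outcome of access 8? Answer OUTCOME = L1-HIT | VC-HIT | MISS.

0: 0x51 (blk 5, set 1) → MISS  vc=[]
1: 0x58 (blk 5, set 1) → L1-HIT  vc=[]
2: 0x71 (blk 7, set 1) → MISS  vc=[5]
3: 0x5f (blk 5, set 1) → VC-HIT  vc=[7]
4: 0x7a (blk 7, set 1) → VC-HIT  vc=[5]
5: 0x5c (blk 5, set 1) → VC-HIT  vc=[7]
6: 0x7e (blk 7, set 1) → VC-HIT  vc=[5]
7: 0x7c (blk 7, set 1) → L1-HIT  vc=[5]
8: 0x5e (blk 5, set 1) → VC-HIT  vc=[7]

OUTCOME = VC-HIT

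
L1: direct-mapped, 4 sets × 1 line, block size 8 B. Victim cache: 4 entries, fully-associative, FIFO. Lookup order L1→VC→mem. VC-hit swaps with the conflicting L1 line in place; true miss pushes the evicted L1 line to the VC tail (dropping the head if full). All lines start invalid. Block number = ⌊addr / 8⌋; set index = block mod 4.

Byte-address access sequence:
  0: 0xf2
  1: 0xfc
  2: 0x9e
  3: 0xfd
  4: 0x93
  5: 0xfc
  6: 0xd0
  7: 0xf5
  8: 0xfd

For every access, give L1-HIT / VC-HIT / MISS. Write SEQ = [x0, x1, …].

0: 0xf2 (blk 30, set 2) → MISS  vc=[]
1: 0xfc (blk 31, set 3) → MISS  vc=[]
2: 0x9e (blk 19, set 3) → MISS  vc=[31]
3: 0xfd (blk 31, set 3) → VC-HIT  vc=[19]
4: 0x93 (blk 18, set 2) → MISS  vc=[19, 30]
5: 0xfc (blk 31, set 3) → L1-HIT  vc=[19, 30]
6: 0xd0 (blk 26, set 2) → MISS  vc=[19, 30, 18]
7: 0xf5 (blk 30, set 2) → VC-HIT  vc=[19, 26, 18]
8: 0xfd (blk 31, set 3) → L1-HIT  vc=[19, 26, 18]

SEQ = [MISS, MISS, MISS, VC-HIT, MISS, L1-HIT, MISS, VC-HIT, L1-HIT]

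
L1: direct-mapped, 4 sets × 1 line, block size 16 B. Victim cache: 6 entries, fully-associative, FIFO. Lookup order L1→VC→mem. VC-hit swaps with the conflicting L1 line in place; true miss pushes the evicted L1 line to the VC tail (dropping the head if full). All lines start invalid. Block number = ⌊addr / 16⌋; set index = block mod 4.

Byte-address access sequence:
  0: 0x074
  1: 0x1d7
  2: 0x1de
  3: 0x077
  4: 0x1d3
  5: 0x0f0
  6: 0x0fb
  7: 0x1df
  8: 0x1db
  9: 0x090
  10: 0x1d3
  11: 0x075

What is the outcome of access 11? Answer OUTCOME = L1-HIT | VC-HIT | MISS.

#0 0x74→b7/s3 MISS; vc=[]
#1 0x1d7→b29/s1 MISS; vc=[]
#2 0x1de→b29/s1 L1-HIT; vc=[]
#3 0x77→b7/s3 L1-HIT; vc=[]
#4 0x1d3→b29/s1 L1-HIT; vc=[]
#5 0xf0→b15/s3 MISS; vc=[7]
#6 0xfb→b15/s3 L1-HIT; vc=[7]
#7 0x1df→b29/s1 L1-HIT; vc=[7]
#8 0x1db→b29/s1 L1-HIT; vc=[7]
#9 0x90→b9/s1 MISS; vc=[7,29]
#10 0x1d3→b29/s1 VC-HIT; vc=[7,9]
#11 0x75→b7/s3 VC-HIT; vc=[15,9]

OUTCOME = VC-HIT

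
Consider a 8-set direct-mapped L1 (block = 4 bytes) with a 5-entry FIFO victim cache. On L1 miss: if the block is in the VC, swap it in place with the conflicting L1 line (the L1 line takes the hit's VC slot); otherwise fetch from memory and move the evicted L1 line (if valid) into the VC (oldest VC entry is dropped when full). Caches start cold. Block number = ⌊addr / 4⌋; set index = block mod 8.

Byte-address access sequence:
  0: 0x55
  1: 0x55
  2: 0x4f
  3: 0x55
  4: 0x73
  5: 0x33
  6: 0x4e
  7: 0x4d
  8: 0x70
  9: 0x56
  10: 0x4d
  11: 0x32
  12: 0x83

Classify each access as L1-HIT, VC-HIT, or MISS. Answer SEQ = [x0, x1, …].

#0 0x55→b21/s5 MISS; vc=[]
#1 0x55→b21/s5 L1-HIT; vc=[]
#2 0x4f→b19/s3 MISS; vc=[]
#3 0x55→b21/s5 L1-HIT; vc=[]
#4 0x73→b28/s4 MISS; vc=[]
#5 0x33→b12/s4 MISS; vc=[28]
#6 0x4e→b19/s3 L1-HIT; vc=[28]
#7 0x4d→b19/s3 L1-HIT; vc=[28]
#8 0x70→b28/s4 VC-HIT; vc=[12]
#9 0x56→b21/s5 L1-HIT; vc=[12]
#10 0x4d→b19/s3 L1-HIT; vc=[12]
#11 0x32→b12/s4 VC-HIT; vc=[28]
#12 0x83→b32/s0 MISS; vc=[28]

SEQ = [MISS, L1-HIT, MISS, L1-HIT, MISS, MISS, L1-HIT, L1-HIT, VC-HIT, L1-HIT, L1-HIT, VC-HIT, MISS]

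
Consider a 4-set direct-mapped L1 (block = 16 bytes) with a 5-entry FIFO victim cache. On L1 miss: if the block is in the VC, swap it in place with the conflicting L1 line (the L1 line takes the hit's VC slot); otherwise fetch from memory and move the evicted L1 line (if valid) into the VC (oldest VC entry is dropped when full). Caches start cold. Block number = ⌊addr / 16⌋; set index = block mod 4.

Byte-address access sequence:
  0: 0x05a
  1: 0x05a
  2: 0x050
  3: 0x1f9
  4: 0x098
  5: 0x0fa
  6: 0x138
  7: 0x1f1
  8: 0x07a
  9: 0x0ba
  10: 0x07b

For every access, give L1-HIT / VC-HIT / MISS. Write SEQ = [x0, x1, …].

  [0] addr=0x5a blk=5 s=1: MISS | VC []
  [1] addr=0x5a blk=5 s=1: L1-HIT | VC []
  [2] addr=0x50 blk=5 s=1: L1-HIT | VC []
  [3] addr=0x1f9 blk=31 s=3: MISS | VC []
  [4] addr=0x98 blk=9 s=1: MISS | VC [5]
  [5] addr=0xfa blk=15 s=3: MISS | VC [5, 31]
  [6] addr=0x138 blk=19 s=3: MISS | VC [5, 31, 15]
  [7] addr=0x1f1 blk=31 s=3: VC-HIT | VC [5, 19, 15]
  [8] addr=0x7a blk=7 s=3: MISS | VC [5, 19, 15, 31]
  [9] addr=0xba blk=11 s=3: MISS | VC [5, 19, 15, 31, 7]
  [10] addr=0x7b blk=7 s=3: VC-HIT | VC [5, 19, 15, 31, 11]

SEQ = [MISS, L1-HIT, L1-HIT, MISS, MISS, MISS, MISS, VC-HIT, MISS, MISS, VC-HIT]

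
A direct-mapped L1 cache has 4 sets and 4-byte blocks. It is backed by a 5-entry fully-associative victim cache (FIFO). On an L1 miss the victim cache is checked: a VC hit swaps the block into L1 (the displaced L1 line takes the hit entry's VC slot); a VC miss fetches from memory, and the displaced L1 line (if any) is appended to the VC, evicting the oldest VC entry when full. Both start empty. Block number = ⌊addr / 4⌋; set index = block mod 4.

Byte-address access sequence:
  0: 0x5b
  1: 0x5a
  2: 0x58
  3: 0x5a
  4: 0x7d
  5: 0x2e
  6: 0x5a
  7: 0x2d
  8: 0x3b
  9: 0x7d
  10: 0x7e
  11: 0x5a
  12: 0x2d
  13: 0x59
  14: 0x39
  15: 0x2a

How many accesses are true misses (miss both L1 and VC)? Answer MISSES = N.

#0 0x5b→b22/s2 MISS; vc=[]
#1 0x5a→b22/s2 L1-HIT; vc=[]
#2 0x58→b22/s2 L1-HIT; vc=[]
#3 0x5a→b22/s2 L1-HIT; vc=[]
#4 0x7d→b31/s3 MISS; vc=[]
#5 0x2e→b11/s3 MISS; vc=[31]
#6 0x5a→b22/s2 L1-HIT; vc=[31]
#7 0x2d→b11/s3 L1-HIT; vc=[31]
#8 0x3b→b14/s2 MISS; vc=[31,22]
#9 0x7d→b31/s3 VC-HIT; vc=[11,22]
#10 0x7e→b31/s3 L1-HIT; vc=[11,22]
#11 0x5a→b22/s2 VC-HIT; vc=[11,14]
#12 0x2d→b11/s3 VC-HIT; vc=[31,14]
#13 0x59→b22/s2 L1-HIT; vc=[31,14]
#14 0x39→b14/s2 VC-HIT; vc=[31,22]
#15 0x2a→b10/s2 MISS; vc=[31,22,14]

MISSES = 5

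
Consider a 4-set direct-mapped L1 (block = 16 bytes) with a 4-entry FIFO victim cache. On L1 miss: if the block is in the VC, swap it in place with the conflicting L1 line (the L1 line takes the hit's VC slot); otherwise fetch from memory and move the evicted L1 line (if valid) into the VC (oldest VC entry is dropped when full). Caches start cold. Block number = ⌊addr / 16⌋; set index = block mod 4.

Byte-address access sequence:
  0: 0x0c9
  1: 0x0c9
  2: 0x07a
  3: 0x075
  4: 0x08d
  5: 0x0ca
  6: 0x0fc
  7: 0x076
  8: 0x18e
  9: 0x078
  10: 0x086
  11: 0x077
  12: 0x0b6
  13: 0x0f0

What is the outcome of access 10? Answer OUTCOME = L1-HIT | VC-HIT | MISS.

#0 0xc9→b12/s0 MISS; vc=[]
#1 0xc9→b12/s0 L1-HIT; vc=[]
#2 0x7a→b7/s3 MISS; vc=[]
#3 0x75→b7/s3 L1-HIT; vc=[]
#4 0x8d→b8/s0 MISS; vc=[12]
#5 0xca→b12/s0 VC-HIT; vc=[8]
#6 0xfc→b15/s3 MISS; vc=[8,7]
#7 0x76→b7/s3 VC-HIT; vc=[8,15]
#8 0x18e→b24/s0 MISS; vc=[8,15,12]
#9 0x78→b7/s3 L1-HIT; vc=[8,15,12]
#10 0x86→b8/s0 VC-HIT; vc=[24,15,12]
#11 0x77→b7/s3 L1-HIT; vc=[24,15,12]
#12 0xb6→b11/s3 MISS; vc=[24,15,12,7]
#13 0xf0→b15/s3 VC-HIT; vc=[24,11,12,7]

OUTCOME = VC-HIT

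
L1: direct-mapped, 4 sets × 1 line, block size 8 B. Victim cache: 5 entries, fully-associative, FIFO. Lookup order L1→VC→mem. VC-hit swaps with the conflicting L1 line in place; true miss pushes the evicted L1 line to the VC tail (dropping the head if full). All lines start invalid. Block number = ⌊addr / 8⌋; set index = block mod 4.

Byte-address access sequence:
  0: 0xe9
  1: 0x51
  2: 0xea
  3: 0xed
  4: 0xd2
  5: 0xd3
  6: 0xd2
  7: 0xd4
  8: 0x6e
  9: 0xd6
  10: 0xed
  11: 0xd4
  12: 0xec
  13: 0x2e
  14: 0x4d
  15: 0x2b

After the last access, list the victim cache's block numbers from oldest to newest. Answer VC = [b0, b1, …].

VC = [10, 13, 29, 9]

0: 0xe9 (blk 29, set 1) → MISS  vc=[]
1: 0x51 (blk 10, set 2) → MISS  vc=[]
2: 0xea (blk 29, set 1) → L1-HIT  vc=[]
3: 0xed (blk 29, set 1) → L1-HIT  vc=[]
4: 0xd2 (blk 26, set 2) → MISS  vc=[10]
5: 0xd3 (blk 26, set 2) → L1-HIT  vc=[10]
6: 0xd2 (blk 26, set 2) → L1-HIT  vc=[10]
7: 0xd4 (blk 26, set 2) → L1-HIT  vc=[10]
8: 0x6e (blk 13, set 1) → MISS  vc=[10, 29]
9: 0xd6 (blk 26, set 2) → L1-HIT  vc=[10, 29]
10: 0xed (blk 29, set 1) → VC-HIT  vc=[10, 13]
11: 0xd4 (blk 26, set 2) → L1-HIT  vc=[10, 13]
12: 0xec (blk 29, set 1) → L1-HIT  vc=[10, 13]
13: 0x2e (blk 5, set 1) → MISS  vc=[10, 13, 29]
14: 0x4d (blk 9, set 1) → MISS  vc=[10, 13, 29, 5]
15: 0x2b (blk 5, set 1) → VC-HIT  vc=[10, 13, 29, 9]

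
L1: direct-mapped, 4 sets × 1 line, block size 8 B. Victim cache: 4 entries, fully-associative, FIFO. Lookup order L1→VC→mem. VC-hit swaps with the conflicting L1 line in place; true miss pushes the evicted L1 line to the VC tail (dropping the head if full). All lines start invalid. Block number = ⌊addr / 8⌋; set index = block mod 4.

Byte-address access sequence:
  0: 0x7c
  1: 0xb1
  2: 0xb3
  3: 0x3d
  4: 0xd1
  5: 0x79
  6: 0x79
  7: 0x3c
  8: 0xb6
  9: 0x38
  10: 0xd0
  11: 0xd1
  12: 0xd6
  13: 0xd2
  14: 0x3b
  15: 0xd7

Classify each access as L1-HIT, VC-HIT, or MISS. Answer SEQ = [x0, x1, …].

SEQ = [MISS, MISS, L1-HIT, MISS, MISS, VC-HIT, L1-HIT, VC-HIT, VC-HIT, L1-HIT, VC-HIT, L1-HIT, L1-HIT, L1-HIT, L1-HIT, L1-HIT]

  [0] addr=0x7c blk=15 s=3: MISS | VC []
  [1] addr=0xb1 blk=22 s=2: MISS | VC []
  [2] addr=0xb3 blk=22 s=2: L1-HIT | VC []
  [3] addr=0x3d blk=7 s=3: MISS | VC [15]
  [4] addr=0xd1 blk=26 s=2: MISS | VC [15, 22]
  [5] addr=0x79 blk=15 s=3: VC-HIT | VC [7, 22]
  [6] addr=0x79 blk=15 s=3: L1-HIT | VC [7, 22]
  [7] addr=0x3c blk=7 s=3: VC-HIT | VC [15, 22]
  [8] addr=0xb6 blk=22 s=2: VC-HIT | VC [15, 26]
  [9] addr=0x38 blk=7 s=3: L1-HIT | VC [15, 26]
  [10] addr=0xd0 blk=26 s=2: VC-HIT | VC [15, 22]
  [11] addr=0xd1 blk=26 s=2: L1-HIT | VC [15, 22]
  [12] addr=0xd6 blk=26 s=2: L1-HIT | VC [15, 22]
  [13] addr=0xd2 blk=26 s=2: L1-HIT | VC [15, 22]
  [14] addr=0x3b blk=7 s=3: L1-HIT | VC [15, 22]
  [15] addr=0xd7 blk=26 s=2: L1-HIT | VC [15, 22]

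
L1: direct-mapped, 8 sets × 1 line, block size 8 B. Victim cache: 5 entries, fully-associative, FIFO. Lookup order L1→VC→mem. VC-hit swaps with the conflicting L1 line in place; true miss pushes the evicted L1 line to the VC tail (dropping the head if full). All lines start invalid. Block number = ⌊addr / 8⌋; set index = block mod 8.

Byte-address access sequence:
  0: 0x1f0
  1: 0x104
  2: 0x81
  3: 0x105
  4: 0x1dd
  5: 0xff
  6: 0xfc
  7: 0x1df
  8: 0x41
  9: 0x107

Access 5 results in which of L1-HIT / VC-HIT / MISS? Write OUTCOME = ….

#0 0x1f0→b62/s6 MISS; vc=[]
#1 0x104→b32/s0 MISS; vc=[]
#2 0x81→b16/s0 MISS; vc=[32]
#3 0x105→b32/s0 VC-HIT; vc=[16]
#4 0x1dd→b59/s3 MISS; vc=[16]
#5 0xff→b31/s7 MISS; vc=[16]
#6 0xfc→b31/s7 L1-HIT; vc=[16]
#7 0x1df→b59/s3 L1-HIT; vc=[16]
#8 0x41→b8/s0 MISS; vc=[16,32]
#9 0x107→b32/s0 VC-HIT; vc=[16,8]

OUTCOME = MISS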